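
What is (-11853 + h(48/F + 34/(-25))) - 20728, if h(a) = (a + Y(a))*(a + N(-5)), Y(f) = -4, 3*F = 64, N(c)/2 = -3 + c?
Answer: -325340079/10000 ≈ -32534.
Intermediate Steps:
N(c) = -6 + 2*c (N(c) = 2*(-3 + c) = -6 + 2*c)
F = 64/3 (F = (⅓)*64 = 64/3 ≈ 21.333)
h(a) = (-16 + a)*(-4 + a) (h(a) = (a - 4)*(a + (-6 + 2*(-5))) = (-4 + a)*(a + (-6 - 10)) = (-4 + a)*(a - 16) = (-4 + a)*(-16 + a) = (-16 + a)*(-4 + a))
(-11853 + h(48/F + 34/(-25))) - 20728 = (-11853 + (64 + (48/(64/3) + 34/(-25))² - 20*(48/(64/3) + 34/(-25)))) - 20728 = (-11853 + (64 + (48*(3/64) + 34*(-1/25))² - 20*(48*(3/64) + 34*(-1/25)))) - 20728 = (-11853 + (64 + (9/4 - 34/25)² - 20*(9/4 - 34/25))) - 20728 = (-11853 + (64 + (89/100)² - 20*89/100)) - 20728 = (-11853 + (64 + 7921/10000 - 89/5)) - 20728 = (-11853 + 469921/10000) - 20728 = -118060079/10000 - 20728 = -325340079/10000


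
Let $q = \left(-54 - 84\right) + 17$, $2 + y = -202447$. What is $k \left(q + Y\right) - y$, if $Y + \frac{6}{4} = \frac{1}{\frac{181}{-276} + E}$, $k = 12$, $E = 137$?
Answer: $\frac{7563044061}{37631} \approx 2.0098 \cdot 10^{5}$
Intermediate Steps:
$y = -202449$ ($y = -2 - 202447 = -202449$)
$Y = - \frac{112341}{75262}$ ($Y = - \frac{3}{2} + \frac{1}{\frac{181}{-276} + 137} = - \frac{3}{2} + \frac{1}{181 \left(- \frac{1}{276}\right) + 137} = - \frac{3}{2} + \frac{1}{- \frac{181}{276} + 137} = - \frac{3}{2} + \frac{1}{\frac{37631}{276}} = - \frac{3}{2} + \frac{276}{37631} = - \frac{112341}{75262} \approx -1.4927$)
$q = -121$ ($q = -138 + 17 = -121$)
$k \left(q + Y\right) - y = 12 \left(-121 - \frac{112341}{75262}\right) - -202449 = 12 \left(- \frac{9219043}{75262}\right) + 202449 = - \frac{55314258}{37631} + 202449 = \frac{7563044061}{37631}$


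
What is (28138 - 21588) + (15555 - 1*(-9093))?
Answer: 31198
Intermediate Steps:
(28138 - 21588) + (15555 - 1*(-9093)) = 6550 + (15555 + 9093) = 6550 + 24648 = 31198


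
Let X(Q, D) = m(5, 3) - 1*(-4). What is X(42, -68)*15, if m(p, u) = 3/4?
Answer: 285/4 ≈ 71.250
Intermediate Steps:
m(p, u) = ¾ (m(p, u) = 3*(¼) = ¾)
X(Q, D) = 19/4 (X(Q, D) = ¾ - 1*(-4) = ¾ + 4 = 19/4)
X(42, -68)*15 = (19/4)*15 = 285/4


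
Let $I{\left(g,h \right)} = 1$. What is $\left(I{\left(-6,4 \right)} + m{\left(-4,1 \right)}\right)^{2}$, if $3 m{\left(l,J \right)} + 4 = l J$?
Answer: $\frac{25}{9} \approx 2.7778$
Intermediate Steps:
$m{\left(l,J \right)} = - \frac{4}{3} + \frac{J l}{3}$ ($m{\left(l,J \right)} = - \frac{4}{3} + \frac{l J}{3} = - \frac{4}{3} + \frac{J l}{3}$)
$\left(I{\left(-6,4 \right)} + m{\left(-4,1 \right)}\right)^{2} = \left(1 - \left(\frac{4}{3} - - \frac{4}{3}\right)\right)^{2} = \left(1 - \frac{8}{3}\right)^{2} = \left(- \frac{5}{3}\right)^{2} = \frac{25}{9}$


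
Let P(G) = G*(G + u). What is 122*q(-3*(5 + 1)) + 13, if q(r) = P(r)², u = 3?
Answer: 8893813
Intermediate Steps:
P(G) = G*(3 + G) (P(G) = G*(G + 3) = G*(3 + G))
q(r) = r²*(3 + r)² (q(r) = (r*(3 + r))² = r²*(3 + r)²)
122*q(-3*(5 + 1)) + 13 = 122*((-3*(5 + 1))²*(3 - 3*(5 + 1))²) + 13 = 122*((-3*6)²*(3 - 3*6)²) + 13 = 122*((-18)²*(3 - 18)²) + 13 = 122*(324*(-15)²) + 13 = 122*(324*225) + 13 = 122*72900 + 13 = 8893800 + 13 = 8893813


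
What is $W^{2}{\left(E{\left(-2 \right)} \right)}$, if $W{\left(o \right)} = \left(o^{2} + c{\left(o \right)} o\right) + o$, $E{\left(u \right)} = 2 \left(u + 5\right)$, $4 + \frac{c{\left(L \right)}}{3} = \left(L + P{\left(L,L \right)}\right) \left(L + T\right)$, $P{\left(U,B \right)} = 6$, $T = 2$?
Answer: $2883204$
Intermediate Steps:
$c{\left(L \right)} = -12 + 3 \left(2 + L\right) \left(6 + L\right)$ ($c{\left(L \right)} = -12 + 3 \left(L + 6\right) \left(L + 2\right) = -12 + 3 \left(6 + L\right) \left(2 + L\right) = -12 + 3 \left(2 + L\right) \left(6 + L\right)$)
$E{\left(u \right)} = 10 + 2 u$ ($E{\left(u \right)} = 2 \left(5 + u\right) = 10 + 2 u$)
$W{\left(o \right)} = o + o^{2} + o \left(24 + 3 o^{2} + 24 o\right)$ ($W{\left(o \right)} = \left(o^{2} + \left(24 + 3 o^{2} + 24 o\right) o\right) + o = \left(o^{2} + o \left(24 + 3 o^{2} + 24 o\right)\right) + o = o + o^{2} + o \left(24 + 3 o^{2} + 24 o\right)$)
$W^{2}{\left(E{\left(-2 \right)} \right)} = \left(\left(10 + 2 \left(-2\right)\right) \left(25 + 3 \left(10 + 2 \left(-2\right)\right)^{2} + 25 \left(10 + 2 \left(-2\right)\right)\right)\right)^{2} = \left(\left(10 - 4\right) \left(25 + 3 \left(10 - 4\right)^{2} + 25 \left(10 - 4\right)\right)\right)^{2} = \left(6 \left(25 + 3 \cdot 6^{2} + 25 \cdot 6\right)\right)^{2} = \left(6 \left(25 + 3 \cdot 36 + 150\right)\right)^{2} = \left(6 \left(25 + 108 + 150\right)\right)^{2} = \left(6 \cdot 283\right)^{2} = 1698^{2} = 2883204$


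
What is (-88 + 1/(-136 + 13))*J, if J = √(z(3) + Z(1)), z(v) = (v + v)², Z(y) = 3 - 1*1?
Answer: -10825*√38/123 ≈ -542.52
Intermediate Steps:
Z(y) = 2 (Z(y) = 3 - 1 = 2)
z(v) = 4*v² (z(v) = (2*v)² = 4*v²)
J = √38 (J = √(4*3² + 2) = √(4*9 + 2) = √(36 + 2) = √38 ≈ 6.1644)
(-88 + 1/(-136 + 13))*J = (-88 + 1/(-136 + 13))*√38 = (-88 + 1/(-123))*√38 = (-88 - 1/123)*√38 = -10825*√38/123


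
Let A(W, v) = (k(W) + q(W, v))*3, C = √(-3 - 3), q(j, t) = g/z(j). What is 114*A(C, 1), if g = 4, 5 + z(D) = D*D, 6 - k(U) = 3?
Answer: 9918/11 ≈ 901.64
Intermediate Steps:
k(U) = 3 (k(U) = 6 - 1*3 = 6 - 3 = 3)
z(D) = -5 + D² (z(D) = -5 + D*D = -5 + D²)
q(j, t) = 4/(-5 + j²)
C = I*√6 (C = √(-6) = I*√6 ≈ 2.4495*I)
A(W, v) = 9 + 12/(-5 + W²) (A(W, v) = (3 + 4/(-5 + W²))*3 = 9 + 12/(-5 + W²))
114*A(C, 1) = 114*(3*(-11 + 3*(I*√6)²)/(-5 + (I*√6)²)) = 114*(3*(-11 + 3*(-6))/(-5 - 6)) = 114*(3*(-11 - 18)/(-11)) = 114*(3*(-1/11)*(-29)) = 114*(87/11) = 9918/11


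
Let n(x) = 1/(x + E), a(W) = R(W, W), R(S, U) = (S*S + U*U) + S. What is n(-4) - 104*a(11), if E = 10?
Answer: -157871/6 ≈ -26312.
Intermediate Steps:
R(S, U) = S + S**2 + U**2 (R(S, U) = (S**2 + U**2) + S = S + S**2 + U**2)
a(W) = W + 2*W**2 (a(W) = W + W**2 + W**2 = W + 2*W**2)
n(x) = 1/(10 + x) (n(x) = 1/(x + 10) = 1/(10 + x))
n(-4) - 104*a(11) = 1/(10 - 4) - 1144*(1 + 2*11) = 1/6 - 1144*(1 + 22) = 1/6 - 1144*23 = 1/6 - 104*253 = 1/6 - 26312 = -157871/6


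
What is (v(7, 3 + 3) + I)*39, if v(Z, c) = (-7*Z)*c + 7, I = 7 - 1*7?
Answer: -11193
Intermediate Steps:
I = 0 (I = 7 - 7 = 0)
v(Z, c) = 7 - 7*Z*c (v(Z, c) = -7*Z*c + 7 = 7 - 7*Z*c)
(v(7, 3 + 3) + I)*39 = ((7 - 7*7*(3 + 3)) + 0)*39 = ((7 - 7*7*6) + 0)*39 = ((7 - 294) + 0)*39 = (-287 + 0)*39 = -287*39 = -11193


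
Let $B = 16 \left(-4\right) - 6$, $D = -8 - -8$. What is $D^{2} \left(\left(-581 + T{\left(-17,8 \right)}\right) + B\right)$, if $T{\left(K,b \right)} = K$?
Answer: $0$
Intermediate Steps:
$D = 0$ ($D = -8 + 8 = 0$)
$B = -70$ ($B = -64 - 6 = -70$)
$D^{2} \left(\left(-581 + T{\left(-17,8 \right)}\right) + B\right) = 0^{2} \left(\left(-581 - 17\right) - 70\right) = 0 \left(-598 - 70\right) = 0 \left(-668\right) = 0$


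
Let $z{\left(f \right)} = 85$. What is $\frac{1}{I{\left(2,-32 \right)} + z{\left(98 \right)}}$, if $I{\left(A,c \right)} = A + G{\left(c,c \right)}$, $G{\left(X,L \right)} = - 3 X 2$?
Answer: $\frac{1}{279} \approx 0.0035842$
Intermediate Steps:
$G{\left(X,L \right)} = - 6 X$
$I{\left(A,c \right)} = A - 6 c$
$\frac{1}{I{\left(2,-32 \right)} + z{\left(98 \right)}} = \frac{1}{\left(2 - -192\right) + 85} = \frac{1}{\left(2 + 192\right) + 85} = \frac{1}{194 + 85} = \frac{1}{279}$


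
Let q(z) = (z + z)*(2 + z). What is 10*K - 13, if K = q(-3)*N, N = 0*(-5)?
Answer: -13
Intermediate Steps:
N = 0
q(z) = 2*z*(2 + z) (q(z) = (2*z)*(2 + z) = 2*z*(2 + z))
K = 0 (K = (2*(-3)*(2 - 3))*0 = (2*(-3)*(-1))*0 = 6*0 = 0)
10*K - 13 = 10*0 - 13 = 0 - 13 = -13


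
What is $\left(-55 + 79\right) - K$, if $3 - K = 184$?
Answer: $205$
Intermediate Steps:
$K = -181$ ($K = 3 - 184 = -181$)
$\left(-55 + 79\right) - K = \left(-55 + 79\right) - -181 = 24 + 181 = 205$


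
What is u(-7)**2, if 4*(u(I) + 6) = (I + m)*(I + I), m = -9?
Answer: 2500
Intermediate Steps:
u(I) = -6 + I*(-9 + I)/2 (u(I) = -6 + ((I - 9)*(I + I))/4 = -6 + ((-9 + I)*(2*I))/4 = -6 + (2*I*(-9 + I))/4 = -6 + I*(-9 + I)/2)
u(-7)**2 = (-6 + (1/2)*(-7)**2 - 9/2*(-7))**2 = (-6 + (1/2)*49 + 63/2)**2 = (-6 + 49/2 + 63/2)**2 = 50**2 = 2500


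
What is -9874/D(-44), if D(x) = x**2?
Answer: -4937/968 ≈ -5.1002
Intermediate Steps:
-9874/D(-44) = -9874/((-44)**2) = -9874/1936 = -9874*1/1936 = -4937/968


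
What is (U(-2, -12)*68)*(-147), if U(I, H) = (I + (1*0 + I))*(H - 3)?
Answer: -599760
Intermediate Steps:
U(I, H) = 2*I*(-3 + H) (U(I, H) = (I + (0 + I))*(-3 + H) = (I + I)*(-3 + H) = (2*I)*(-3 + H) = 2*I*(-3 + H))
(U(-2, -12)*68)*(-147) = ((2*(-2)*(-3 - 12))*68)*(-147) = ((2*(-2)*(-15))*68)*(-147) = (60*68)*(-147) = 4080*(-147) = -599760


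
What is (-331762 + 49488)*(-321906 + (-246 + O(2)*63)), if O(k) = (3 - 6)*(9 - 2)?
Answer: 91308582150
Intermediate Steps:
O(k) = -21 (O(k) = -3*7 = -21)
(-331762 + 49488)*(-321906 + (-246 + O(2)*63)) = (-331762 + 49488)*(-321906 + (-246 - 21*63)) = -282274*(-321906 + (-246 - 1323)) = -282274*(-321906 - 1569) = -282274*(-323475) = 91308582150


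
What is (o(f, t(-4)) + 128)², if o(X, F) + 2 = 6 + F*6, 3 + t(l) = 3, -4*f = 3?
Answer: 17424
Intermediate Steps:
f = -¾ (f = -¼*3 = -¾ ≈ -0.75000)
t(l) = 0 (t(l) = -3 + 3 = 0)
o(X, F) = 4 + 6*F (o(X, F) = -2 + (6 + F*6) = -2 + (6 + 6*F) = 4 + 6*F)
(o(f, t(-4)) + 128)² = ((4 + 6*0) + 128)² = ((4 + 0) + 128)² = (4 + 128)² = 132² = 17424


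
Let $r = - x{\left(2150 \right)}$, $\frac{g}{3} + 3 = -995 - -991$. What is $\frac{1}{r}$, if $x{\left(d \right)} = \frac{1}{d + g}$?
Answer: $-2129$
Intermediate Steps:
$g = -21$ ($g = -9 + 3 \left(-995 - -991\right) = -9 + 3 \left(-995 + 991\right) = -9 + 3 \left(-4\right) = -9 - 12 = -21$)
$x{\left(d \right)} = \frac{1}{-21 + d}$ ($x{\left(d \right)} = \frac{1}{d - 21} = \frac{1}{-21 + d}$)
$r = - \frac{1}{2129}$ ($r = - \frac{1}{-21 + 2150} = - \frac{1}{2129} \approx -0.0004697$)
$\frac{1}{r} = \frac{1}{- \frac{1}{2129}} = -2129$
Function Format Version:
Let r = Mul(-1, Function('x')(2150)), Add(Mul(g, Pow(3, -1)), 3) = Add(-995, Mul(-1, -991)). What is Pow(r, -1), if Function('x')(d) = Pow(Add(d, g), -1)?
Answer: -2129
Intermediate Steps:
g = -21 (g = Add(-9, Mul(3, Add(-995, Mul(-1, -991)))) = Add(-9, Mul(3, Add(-995, 991))) = Add(-9, Mul(3, -4)) = Add(-9, -12) = -21)
Function('x')(d) = Pow(Add(-21, d), -1) (Function('x')(d) = Pow(Add(d, -21), -1) = Pow(Add(-21, d), -1))
r = Rational(-1, 2129) (r = Mul(-1, Pow(Add(-21, 2150), -1)) = Mul(-1, Pow(2129, -1)) = Mul(-1, Rational(1, 2129)) = Rational(-1, 2129) ≈ -0.00046970)
Pow(r, -1) = Pow(Rational(-1, 2129), -1) = -2129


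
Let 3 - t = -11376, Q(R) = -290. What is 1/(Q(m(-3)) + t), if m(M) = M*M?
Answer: 1/11089 ≈ 9.0179e-5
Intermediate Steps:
m(M) = M**2
t = 11379 (t = 3 - 1*(-11376) = 3 + 11376 = 11379)
1/(Q(m(-3)) + t) = 1/(-290 + 11379) = 1/11089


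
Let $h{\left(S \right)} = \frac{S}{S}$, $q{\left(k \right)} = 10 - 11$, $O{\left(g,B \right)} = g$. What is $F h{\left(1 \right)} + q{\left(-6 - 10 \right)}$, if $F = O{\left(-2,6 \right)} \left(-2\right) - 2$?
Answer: $1$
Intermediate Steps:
$q{\left(k \right)} = -1$ ($q{\left(k \right)} = 10 - 11 = -1$)
$F = 2$ ($F = \left(-2\right) \left(-2\right) - 2 = 4 - 2 = 2$)
$h{\left(S \right)} = 1$
$F h{\left(1 \right)} + q{\left(-6 - 10 \right)} = 2 \cdot 1 - 1 = 2 - 1 = 1$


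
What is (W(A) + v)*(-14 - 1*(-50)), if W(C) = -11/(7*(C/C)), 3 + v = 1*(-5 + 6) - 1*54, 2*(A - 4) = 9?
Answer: -14508/7 ≈ -2072.6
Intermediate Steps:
A = 17/2 (A = 4 + (1/2)*9 = 4 + 9/2 = 17/2 ≈ 8.5000)
v = -56 (v = -3 + (1*(-5 + 6) - 1*54) = -3 + (1*1 - 54) = -3 + (1 - 54) = -3 - 53 = -56)
W(C) = -11/7 (W(C) = -11/(7*1) = -11/7)
(W(A) + v)*(-14 - 1*(-50)) = (-11/7 - 56)*(-14 - 1*(-50)) = -403*(-14 + 50)/7 = -403/7*36 = -14508/7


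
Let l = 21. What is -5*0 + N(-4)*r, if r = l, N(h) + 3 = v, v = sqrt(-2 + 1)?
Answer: -63 + 21*I ≈ -63.0 + 21.0*I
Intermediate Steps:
v = I (v = sqrt(-1) = I ≈ 1.0*I)
N(h) = -3 + I
r = 21
-5*0 + N(-4)*r = -5*0 + (-3 + I)*21 = 0 + (-63 + 21*I) = -63 + 21*I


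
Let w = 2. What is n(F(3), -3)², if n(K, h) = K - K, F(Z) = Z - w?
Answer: 0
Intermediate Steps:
F(Z) = -2 + Z (F(Z) = Z - 1*2 = Z - 2 = -2 + Z)
n(K, h) = 0
n(F(3), -3)² = 0² = 0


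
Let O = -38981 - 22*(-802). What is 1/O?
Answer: -1/21337 ≈ -4.6867e-5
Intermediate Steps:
O = -21337 (O = -38981 + 17644 = -21337)
1/O = 1/(-21337) = -1/21337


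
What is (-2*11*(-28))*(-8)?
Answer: -4928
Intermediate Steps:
(-2*11*(-28))*(-8) = -22*(-28)*(-8) = 616*(-8) = -4928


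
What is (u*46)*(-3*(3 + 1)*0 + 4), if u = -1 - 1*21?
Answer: -4048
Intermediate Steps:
u = -22 (u = -1 - 21 = -22)
(u*46)*(-3*(3 + 1)*0 + 4) = (-22*46)*(-3*(3 + 1)*0 + 4) = -1012*(-3*4*0 + 4) = -1012*(-12*0 + 4) = -1012*(0 + 4) = -1012*4 = -4048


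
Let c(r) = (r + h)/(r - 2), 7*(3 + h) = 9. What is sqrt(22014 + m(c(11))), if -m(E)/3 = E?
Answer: sqrt(9706809)/21 ≈ 148.36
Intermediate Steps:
h = -12/7 (h = -3 + (1/7)*9 = -3 + 9/7 = -12/7 ≈ -1.7143)
c(r) = (-12/7 + r)/(-2 + r) (c(r) = (r - 12/7)/(r - 2) = (-12/7 + r)/(-2 + r))
m(E) = -3*E
sqrt(22014 + m(c(11))) = sqrt(22014 - 3*(-12/7 + 11)/(-2 + 11)) = sqrt(22014 - 3*65/(9*7)) = sqrt(22014 - 65/(3*7)) = sqrt(22014 - 3*65/63) = sqrt(22014 - 65/21) = sqrt(462229/21) = sqrt(9706809)/21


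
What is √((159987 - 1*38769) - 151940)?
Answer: I*√30722 ≈ 175.28*I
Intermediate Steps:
√((159987 - 1*38769) - 151940) = √((159987 - 38769) - 151940) = √(121218 - 151940) = √(-30722) = I*√30722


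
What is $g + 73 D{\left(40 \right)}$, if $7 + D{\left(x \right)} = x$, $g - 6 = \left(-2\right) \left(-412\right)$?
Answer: $3239$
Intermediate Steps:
$g = 830$ ($g = 6 - -824 = 6 + 824 = 830$)
$D{\left(x \right)} = -7 + x$
$g + 73 D{\left(40 \right)} = 830 + 73 \left(-7 + 40\right) = 830 + 73 \cdot 33 = 830 + 2409 = 3239$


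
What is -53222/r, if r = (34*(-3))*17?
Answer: 26611/867 ≈ 30.693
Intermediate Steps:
r = -1734 (r = -102*17 = -1734)
-53222/r = -53222/(-1734) = -53222*(-1/1734) = 26611/867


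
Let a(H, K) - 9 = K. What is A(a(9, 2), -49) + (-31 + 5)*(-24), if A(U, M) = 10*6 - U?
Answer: 673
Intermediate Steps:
a(H, K) = 9 + K
A(U, M) = 60 - U
A(a(9, 2), -49) + (-31 + 5)*(-24) = (60 - (9 + 2)) + (-31 + 5)*(-24) = (60 - 1*11) - 26*(-24) = (60 - 11) + 624 = 49 + 624 = 673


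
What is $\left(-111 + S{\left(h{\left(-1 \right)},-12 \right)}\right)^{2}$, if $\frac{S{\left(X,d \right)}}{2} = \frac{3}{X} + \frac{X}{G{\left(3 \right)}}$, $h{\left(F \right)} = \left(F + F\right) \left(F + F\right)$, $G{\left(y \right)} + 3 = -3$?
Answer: $\frac{442225}{36} \approx 12284.0$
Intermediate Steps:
$G{\left(y \right)} = -6$ ($G{\left(y \right)} = -3 - 3 = -6$)
$h{\left(F \right)} = 4 F^{2}$ ($h{\left(F \right)} = 2 F 2 F = 4 F^{2}$)
$S{\left(X,d \right)} = \frac{6}{X} - \frac{X}{3}$ ($S{\left(X,d \right)} = 2 \left(\frac{3}{X} + \frac{X}{-6}\right) = 2 \left(\frac{3}{X} + X \left(- \frac{1}{6}\right)\right) = 2 \left(\frac{3}{X} - \frac{X}{6}\right) = \frac{6}{X} - \frac{X}{3}$)
$\left(-111 + S{\left(h{\left(-1 \right)},-12 \right)}\right)^{2} = \left(-111 + \left(\frac{6}{4 \left(-1\right)^{2}} - \frac{4 \left(-1\right)^{2}}{3}\right)\right)^{2} = \left(-111 + \left(\frac{6}{4 \cdot 1} - \frac{4 \cdot 1}{3}\right)\right)^{2} = \left(-111 + \left(\frac{6}{4} - \frac{4}{3}\right)\right)^{2} = \left(-111 + \left(6 \cdot \frac{1}{4} - \frac{4}{3}\right)\right)^{2} = \left(-111 + \left(\frac{3}{2} - \frac{4}{3}\right)\right)^{2} = \left(-111 + \frac{1}{6}\right)^{2} = \left(- \frac{665}{6}\right)^{2} = \frac{442225}{36}$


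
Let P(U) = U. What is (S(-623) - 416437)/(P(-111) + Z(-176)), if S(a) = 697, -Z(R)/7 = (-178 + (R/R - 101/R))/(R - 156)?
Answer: 24292519680/6703309 ≈ 3624.0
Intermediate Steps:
Z(R) = -7*(-177 - 101/R)/(-156 + R) (Z(R) = -7*(-178 + (R/R - 101/R))/(R - 156) = -7*(-178 + (1 - 101/R))/(-156 + R) = -7*(-177 - 101/R)/(-156 + R))
(S(-623) - 416437)/(P(-111) + Z(-176)) = (697 - 416437)/(-111 + 7*(101 + 177*(-176))/(-176*(-156 - 176))) = -415740/(-111 + 7*(-1/176)*(101 - 31152)/(-332)) = -415740/(-111 + 7*(-1/176)*(-1/332)*(-31051)) = -415740/(-111 - 217357/58432) = -415740/(-6703309/58432) = -415740*(-58432/6703309) = 24292519680/6703309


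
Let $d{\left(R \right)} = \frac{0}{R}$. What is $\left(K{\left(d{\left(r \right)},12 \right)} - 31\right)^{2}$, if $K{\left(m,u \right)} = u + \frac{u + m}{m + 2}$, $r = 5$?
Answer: $169$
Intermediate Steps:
$d{\left(R \right)} = 0$
$K{\left(m,u \right)} = u + \frac{m + u}{2 + m}$
$\left(K{\left(d{\left(r \right)},12 \right)} - 31\right)^{2} = \left(\frac{0 + 3 \cdot 12 + 0 \cdot 12}{2 + 0} - 31\right)^{2} = \left(\frac{0 + 36 + 0}{2} - 31\right)^{2} = \left(\frac{1}{2} \cdot 36 - 31\right)^{2} = \left(18 - 31\right)^{2} = \left(-13\right)^{2} = 169$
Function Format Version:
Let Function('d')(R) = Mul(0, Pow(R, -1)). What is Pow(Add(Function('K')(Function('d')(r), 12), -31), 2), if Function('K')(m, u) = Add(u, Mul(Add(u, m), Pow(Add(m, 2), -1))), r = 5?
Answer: 169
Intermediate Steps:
Function('d')(R) = 0
Function('K')(m, u) = Add(u, Mul(Pow(Add(2, m), -1), Add(m, u))) (Function('K')(m, u) = Add(u, Mul(Add(m, u), Pow(Add(2, m), -1))) = Add(u, Mul(Pow(Add(2, m), -1), Add(m, u))))
Pow(Add(Function('K')(Function('d')(r), 12), -31), 2) = Pow(Add(Mul(Pow(Add(2, 0), -1), Add(0, Mul(3, 12), Mul(0, 12))), -31), 2) = Pow(Add(Mul(Pow(2, -1), Add(0, 36, 0)), -31), 2) = Pow(Add(Mul(Rational(1, 2), 36), -31), 2) = Pow(Add(18, -31), 2) = Pow(-13, 2) = 169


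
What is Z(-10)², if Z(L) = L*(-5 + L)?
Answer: 22500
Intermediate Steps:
Z(-10)² = (-10*(-5 - 10))² = (-10*(-15))² = 150² = 22500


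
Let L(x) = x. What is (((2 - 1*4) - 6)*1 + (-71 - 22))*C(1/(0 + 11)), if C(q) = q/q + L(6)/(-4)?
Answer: 101/2 ≈ 50.500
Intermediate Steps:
C(q) = -½ (C(q) = q/q + 6/(-4) = 1 + 6*(-¼) = 1 - 3/2 = -½)
(((2 - 1*4) - 6)*1 + (-71 - 22))*C(1/(0 + 11)) = (((2 - 1*4) - 6)*1 + (-71 - 22))*(-½) = (((2 - 4) - 6)*1 - 93)*(-½) = ((-2 - 6)*1 - 93)*(-½) = (-8*1 - 93)*(-½) = (-8 - 93)*(-½) = -101*(-½) = 101/2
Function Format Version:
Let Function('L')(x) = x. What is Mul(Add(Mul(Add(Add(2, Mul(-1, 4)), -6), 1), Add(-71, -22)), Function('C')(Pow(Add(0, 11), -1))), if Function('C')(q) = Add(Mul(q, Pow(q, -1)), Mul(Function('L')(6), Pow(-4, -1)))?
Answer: Rational(101, 2) ≈ 50.500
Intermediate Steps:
Function('C')(q) = Rational(-1, 2) (Function('C')(q) = Add(Mul(q, Pow(q, -1)), Mul(6, Pow(-4, -1))) = Add(1, Mul(6, Rational(-1, 4))) = Add(1, Rational(-3, 2)) = Rational(-1, 2))
Mul(Add(Mul(Add(Add(2, Mul(-1, 4)), -6), 1), Add(-71, -22)), Function('C')(Pow(Add(0, 11), -1))) = Mul(Add(Mul(Add(Add(2, Mul(-1, 4)), -6), 1), Add(-71, -22)), Rational(-1, 2)) = Mul(Add(Mul(Add(Add(2, -4), -6), 1), -93), Rational(-1, 2)) = Mul(Add(Mul(Add(-2, -6), 1), -93), Rational(-1, 2)) = Mul(Add(Mul(-8, 1), -93), Rational(-1, 2)) = Mul(Add(-8, -93), Rational(-1, 2)) = Mul(-101, Rational(-1, 2)) = Rational(101, 2)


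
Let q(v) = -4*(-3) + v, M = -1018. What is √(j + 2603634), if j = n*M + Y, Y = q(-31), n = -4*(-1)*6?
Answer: √2579183 ≈ 1606.0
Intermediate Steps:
n = 24 (n = 4*6 = 24)
q(v) = 12 + v
Y = -19 (Y = 12 - 31 = -19)
j = -24451 (j = 24*(-1018) - 19 = -24432 - 19 = -24451)
√(j + 2603634) = √(-24451 + 2603634) = √2579183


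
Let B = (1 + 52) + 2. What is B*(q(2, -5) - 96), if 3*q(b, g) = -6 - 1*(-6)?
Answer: -5280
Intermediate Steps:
B = 55 (B = 53 + 2 = 55)
q(b, g) = 0 (q(b, g) = (-6 - 1*(-6))/3 = (-6 + 6)/3 = (⅓)*0 = 0)
B*(q(2, -5) - 96) = 55*(0 - 96) = 55*(-96) = -5280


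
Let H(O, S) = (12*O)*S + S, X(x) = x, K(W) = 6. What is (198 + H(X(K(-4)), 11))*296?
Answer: 296296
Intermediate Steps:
H(O, S) = S + 12*O*S (H(O, S) = 12*O*S + S = S + 12*O*S)
(198 + H(X(K(-4)), 11))*296 = (198 + 11*(1 + 12*6))*296 = (198 + 11*(1 + 72))*296 = (198 + 11*73)*296 = (198 + 803)*296 = 1001*296 = 296296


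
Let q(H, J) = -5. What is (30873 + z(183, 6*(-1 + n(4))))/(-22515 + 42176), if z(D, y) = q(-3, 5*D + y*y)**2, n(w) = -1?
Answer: 30898/19661 ≈ 1.5715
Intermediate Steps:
z(D, y) = 25 (z(D, y) = (-5)**2 = 25)
(30873 + z(183, 6*(-1 + n(4))))/(-22515 + 42176) = (30873 + 25)/(-22515 + 42176) = 30898/19661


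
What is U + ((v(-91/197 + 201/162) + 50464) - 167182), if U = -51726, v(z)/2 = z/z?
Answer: -168442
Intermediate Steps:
v(z) = 2 (v(z) = 2*(z/z) = 2*1 = 2)
U + ((v(-91/197 + 201/162) + 50464) - 167182) = -51726 + ((2 + 50464) - 167182) = -51726 + (50466 - 167182) = -51726 - 116716 = -168442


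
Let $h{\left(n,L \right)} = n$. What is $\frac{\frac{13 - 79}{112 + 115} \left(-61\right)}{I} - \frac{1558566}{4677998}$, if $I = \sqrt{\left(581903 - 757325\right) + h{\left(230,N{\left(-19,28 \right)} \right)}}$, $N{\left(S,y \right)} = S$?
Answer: $- \frac{779283}{2338999} - \frac{33 i \sqrt{43798}}{162986} \approx -0.33317 - 0.042373 i$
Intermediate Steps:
$I = 2 i \sqrt{43798}$ ($I = \sqrt{\left(581903 - 757325\right) + 230} = \sqrt{-175422 + 230} = \sqrt{-175192} = 2 i \sqrt{43798} \approx 418.56 i$)
$\frac{\frac{13 - 79}{112 + 115} \left(-61\right)}{I} - \frac{1558566}{4677998} = \frac{\frac{13 - 79}{112 + 115} \left(-61\right)}{2 i \sqrt{43798}} - \frac{1558566}{4677998} = - \frac{66}{227} \left(-61\right) \left(- \frac{i \sqrt{43798}}{87596}\right) - \frac{779283}{2338999} = \left(-66\right) \frac{1}{227} \left(-61\right) \left(- \frac{i \sqrt{43798}}{87596}\right) - \frac{779283}{2338999} = \left(- \frac{66}{227}\right) \left(-61\right) \left(- \frac{i \sqrt{43798}}{87596}\right) - \frac{779283}{2338999} = \frac{4026 \left(- \frac{i \sqrt{43798}}{87596}\right)}{227} - \frac{779283}{2338999} = - \frac{33 i \sqrt{43798}}{162986} - \frac{779283}{2338999} = - \frac{779283}{2338999} - \frac{33 i \sqrt{43798}}{162986}$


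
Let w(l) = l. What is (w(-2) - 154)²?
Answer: 24336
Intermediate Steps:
(w(-2) - 154)² = (-2 - 154)² = (-156)² = 24336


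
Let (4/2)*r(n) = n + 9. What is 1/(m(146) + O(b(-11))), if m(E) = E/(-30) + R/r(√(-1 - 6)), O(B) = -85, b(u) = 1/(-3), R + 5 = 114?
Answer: 15*(-√7 + 9*I)/(2*(-4431*I + 674*√7)) ≈ -0.014661 + 0.0014221*I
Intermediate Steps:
R = 109 (R = -5 + 114 = 109)
b(u) = -⅓
r(n) = 9/2 + n/2 (r(n) = (n + 9)/2 = (9 + n)/2 = 9/2 + n/2)
m(E) = 109/(9/2 + I*√7/2) - E/30 (m(E) = E/(-30) + 109/(9/2 + √(-1 - 6)/2) = E*(-1/30) + 109/(9/2 + √(-7)/2) = -E/30 + 109/(9/2 + (I*√7)/2) = -E/30 + 109/(9/2 + I*√7/2) = 109/(9/2 + I*√7/2) - E/30)
1/(m(146) + O(b(-11))) = 1/((981/44 - 1/30*146 - 109*I*√7/44) - 85) = 1/((981/44 - 73/15 - 109*I*√7/44) - 85) = 1/((11503/660 - 109*I*√7/44) - 85) = 1/(-44597/660 - 109*I*√7/44)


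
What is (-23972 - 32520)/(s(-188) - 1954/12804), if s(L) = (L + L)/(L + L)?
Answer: -361661784/5425 ≈ -66666.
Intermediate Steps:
s(L) = 1 (s(L) = (2*L)/((2*L)) = (2*L)*(1/(2*L)) = 1)
(-23972 - 32520)/(s(-188) - 1954/12804) = (-23972 - 32520)/(1 - 1954/12804) = -56492/(1 - 1954*1/12804) = -56492/(1 - 977/6402) = -56492/5425/6402 = -56492*6402/5425 = -361661784/5425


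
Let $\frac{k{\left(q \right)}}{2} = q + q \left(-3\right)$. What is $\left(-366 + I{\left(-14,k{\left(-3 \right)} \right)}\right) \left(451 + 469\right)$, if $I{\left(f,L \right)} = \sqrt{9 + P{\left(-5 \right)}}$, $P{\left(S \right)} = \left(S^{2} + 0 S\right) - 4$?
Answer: $-336720 + 920 \sqrt{30} \approx -3.3168 \cdot 10^{5}$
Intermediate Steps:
$P{\left(S \right)} = -4 + S^{2}$ ($P{\left(S \right)} = \left(S^{2} + 0\right) - 4 = S^{2} - 4 = -4 + S^{2}$)
$k{\left(q \right)} = - 4 q$ ($k{\left(q \right)} = 2 \left(q + q \left(-3\right)\right) = 2 \left(q - 3 q\right) = 2 \left(- 2 q\right) = - 4 q$)
$I{\left(f,L \right)} = \sqrt{30}$ ($I{\left(f,L \right)} = \sqrt{9 - \left(4 - \left(-5\right)^{2}\right)} = \sqrt{9 + \left(-4 + 25\right)} = \sqrt{9 + 21} = \sqrt{30}$)
$\left(-366 + I{\left(-14,k{\left(-3 \right)} \right)}\right) \left(451 + 469\right) = \left(-366 + \sqrt{30}\right) \left(451 + 469\right) = \left(-366 + \sqrt{30}\right) 920 = -336720 + 920 \sqrt{30}$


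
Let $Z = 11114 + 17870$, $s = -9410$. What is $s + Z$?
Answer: $19574$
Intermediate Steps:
$Z = 28984$
$s + Z = -9410 + 28984 = 19574$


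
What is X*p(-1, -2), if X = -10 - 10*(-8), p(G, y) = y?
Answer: -140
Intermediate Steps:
X = 70 (X = -10 + 80 = 70)
X*p(-1, -2) = 70*(-2) = -140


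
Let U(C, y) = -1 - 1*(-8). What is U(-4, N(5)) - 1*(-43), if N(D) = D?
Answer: 50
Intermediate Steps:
U(C, y) = 7 (U(C, y) = -1 + 8 = 7)
U(-4, N(5)) - 1*(-43) = 7 - 1*(-43) = 7 + 43 = 50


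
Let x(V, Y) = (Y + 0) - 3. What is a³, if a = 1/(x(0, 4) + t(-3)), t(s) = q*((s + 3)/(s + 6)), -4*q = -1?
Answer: 1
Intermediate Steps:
q = ¼ (q = -¼*(-1) = ¼ ≈ 0.25000)
t(s) = (3 + s)/(4*(6 + s)) (t(s) = ((s + 3)/(s + 6))/4 = ((3 + s)/(6 + s))/4 = (3 + s)/(4*(6 + s)))
x(V, Y) = -3 + Y (x(V, Y) = Y - 3 = -3 + Y)
a = 1 (a = 1/((-3 + 4) + (3 - 3)/(4*(6 - 3))) = 1/(1 + (¼)*0/3) = 1/(1 + (¼)*(⅓)*0) = 1/(1 + 0) = 1/1 = 1)
a³ = 1³ = 1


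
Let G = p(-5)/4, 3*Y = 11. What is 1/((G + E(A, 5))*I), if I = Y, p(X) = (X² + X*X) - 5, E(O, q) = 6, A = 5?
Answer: 4/253 ≈ 0.015810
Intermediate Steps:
p(X) = -5 + 2*X² (p(X) = (X² + X²) - 5 = 2*X² - 5 = -5 + 2*X²)
Y = 11/3 (Y = (⅓)*11 = 11/3 ≈ 3.6667)
I = 11/3 ≈ 3.6667
G = 45/4 (G = (-5 + 2*(-5)²)/4 = (-5 + 2*25)*(¼) = (-5 + 50)*(¼) = 45*(¼) = 45/4 ≈ 11.250)
1/((G + E(A, 5))*I) = 1/((45/4 + 6)*(11/3)) = 1/((69/4)*(11/3)) = 1/(253/4) = 4/253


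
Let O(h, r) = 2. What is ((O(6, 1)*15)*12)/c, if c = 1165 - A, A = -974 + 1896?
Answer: 40/27 ≈ 1.4815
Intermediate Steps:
A = 922
c = 243 (c = 1165 - 1*922 = 1165 - 922 = 243)
((O(6, 1)*15)*12)/c = ((2*15)*12)/243 = (30*12)*(1/243) = 360*(1/243) = 40/27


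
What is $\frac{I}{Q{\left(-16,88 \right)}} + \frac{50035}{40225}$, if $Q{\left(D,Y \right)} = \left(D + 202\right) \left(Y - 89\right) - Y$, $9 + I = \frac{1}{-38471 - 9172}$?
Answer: $\frac{67041399367}{52510447095} \approx 1.2767$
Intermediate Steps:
$I = - \frac{428788}{47643}$ ($I = -9 + \frac{1}{-38471 - 9172} = -9 + \frac{1}{-47643} = -9 - \frac{1}{47643} = - \frac{428788}{47643} \approx -9.0$)
$Q{\left(D,Y \right)} = - Y + \left(-89 + Y\right) \left(202 + D\right)$ ($Q{\left(D,Y \right)} = \left(202 + D\right) \left(-89 + Y\right) - Y = \left(-89 + Y\right) \left(202 + D\right) - Y = - Y + \left(-89 + Y\right) \left(202 + D\right)$)
$\frac{I}{Q{\left(-16,88 \right)}} + \frac{50035}{40225} = - \frac{428788}{47643 \left(-17978 - -1424 + 201 \cdot 88 - 1408\right)} + \frac{50035}{40225} = - \frac{428788}{47643 \left(-17978 + 1424 + 17688 - 1408\right)} + 50035 \cdot \frac{1}{40225} = - \frac{428788}{47643 \left(-274\right)} + \frac{10007}{8045} = \left(- \frac{428788}{47643}\right) \left(- \frac{1}{274}\right) + \frac{10007}{8045} = \frac{214394}{6527091} + \frac{10007}{8045} = \frac{67041399367}{52510447095}$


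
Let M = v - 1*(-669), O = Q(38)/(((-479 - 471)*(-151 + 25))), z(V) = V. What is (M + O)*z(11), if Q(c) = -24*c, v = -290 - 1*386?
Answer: -40469/525 ≈ -77.084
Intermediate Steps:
v = -676 (v = -290 - 386 = -676)
O = -4/525 (O = (-24*38)/(((-479 - 471)*(-151 + 25))) = -912/((-950*(-126))) = -912/119700 = -912*1/119700 = -4/525 ≈ -0.0076190)
M = -7 (M = -676 - 1*(-669) = -676 + 669 = -7)
(M + O)*z(11) = (-7 - 4/525)*11 = -3679/525*11 = -40469/525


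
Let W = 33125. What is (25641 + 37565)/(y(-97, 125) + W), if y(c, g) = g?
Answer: 31603/16625 ≈ 1.9009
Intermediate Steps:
(25641 + 37565)/(y(-97, 125) + W) = (25641 + 37565)/(125 + 33125) = 63206/33250 = 63206*(1/33250) = 31603/16625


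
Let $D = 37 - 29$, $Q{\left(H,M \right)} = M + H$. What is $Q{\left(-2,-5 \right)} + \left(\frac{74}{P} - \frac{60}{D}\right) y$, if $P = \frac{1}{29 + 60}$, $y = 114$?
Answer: $749942$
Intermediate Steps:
$Q{\left(H,M \right)} = H + M$
$D = 8$
$P = \frac{1}{89} \approx 0.011236$
$Q{\left(-2,-5 \right)} + \left(\frac{74}{P} - \frac{60}{D}\right) y = \left(-2 - 5\right) + \left(74 \frac{1}{\frac{1}{89}} - \frac{60}{8}\right) 114 = -7 + \left(74 \cdot 89 - \frac{15}{2}\right) 114 = -7 + \left(6586 - \frac{15}{2}\right) 114 = -7 + \frac{13157}{2} \cdot 114 = -7 + 749949 = 749942$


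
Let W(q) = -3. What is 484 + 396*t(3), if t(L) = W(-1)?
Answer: -704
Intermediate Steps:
t(L) = -3
484 + 396*t(3) = 484 + 396*(-3) = 484 - 1188 = -704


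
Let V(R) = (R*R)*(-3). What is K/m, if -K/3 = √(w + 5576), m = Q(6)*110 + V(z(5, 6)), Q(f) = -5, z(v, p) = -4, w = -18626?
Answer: 45*I*√58/598 ≈ 0.57309*I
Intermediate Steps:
V(R) = -3*R² (V(R) = R²*(-3) = -3*R²)
m = -598 (m = -5*110 - 3*(-4)² = -550 - 3*16 = -550 - 48 = -598)
K = -45*I*√58 (K = -3*√(-18626 + 5576) = -45*I*√58 ≈ -342.71*I)
K/m = -45*I*√58/(-598) = -45*I*√58*(-1/598) = 45*I*√58/598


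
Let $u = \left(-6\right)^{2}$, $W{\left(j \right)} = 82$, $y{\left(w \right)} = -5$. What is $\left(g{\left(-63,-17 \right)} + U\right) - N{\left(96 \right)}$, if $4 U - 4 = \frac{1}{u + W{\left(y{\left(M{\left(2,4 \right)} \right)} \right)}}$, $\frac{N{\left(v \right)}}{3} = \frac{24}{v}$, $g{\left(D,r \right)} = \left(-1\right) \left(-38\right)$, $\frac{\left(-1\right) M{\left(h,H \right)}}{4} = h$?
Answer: $\frac{18055}{472} \approx 38.252$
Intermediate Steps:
$M{\left(h,H \right)} = - 4 h$
$g{\left(D,r \right)} = 38$
$u = 36$
$N{\left(v \right)} = \frac{72}{v}$ ($N{\left(v \right)} = 3 \frac{24}{v} = \frac{72}{v}$)
$U = \frac{473}{472}$ ($U = 1 + \frac{1}{4 \left(36 + 82\right)} = 1 + \frac{1}{4 \cdot 118} = 1 + \frac{1}{4} \cdot \frac{1}{118} = 1 + \frac{1}{472} = \frac{473}{472} \approx 1.0021$)
$\left(g{\left(-63,-17 \right)} + U\right) - N{\left(96 \right)} = \left(38 + \frac{473}{472}\right) - \frac{72}{96} = \frac{18409}{472} - 72 \cdot \frac{1}{96} = \frac{18409}{472} - \frac{3}{4} = \frac{18055}{472}$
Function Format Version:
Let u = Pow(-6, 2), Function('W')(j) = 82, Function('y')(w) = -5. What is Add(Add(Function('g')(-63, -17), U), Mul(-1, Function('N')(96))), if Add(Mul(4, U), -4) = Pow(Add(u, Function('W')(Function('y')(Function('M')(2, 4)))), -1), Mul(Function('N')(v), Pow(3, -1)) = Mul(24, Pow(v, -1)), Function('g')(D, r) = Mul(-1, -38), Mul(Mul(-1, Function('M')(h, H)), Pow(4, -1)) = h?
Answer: Rational(18055, 472) ≈ 38.252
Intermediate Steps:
Function('M')(h, H) = Mul(-4, h)
Function('g')(D, r) = 38
u = 36
Function('N')(v) = Mul(72, Pow(v, -1)) (Function('N')(v) = Mul(3, Mul(24, Pow(v, -1))) = Mul(72, Pow(v, -1)))
U = Rational(473, 472) (U = Add(1, Mul(Rational(1, 4), Pow(Add(36, 82), -1))) = Add(1, Mul(Rational(1, 4), Pow(118, -1))) = Add(1, Mul(Rational(1, 4), Rational(1, 118))) = Add(1, Rational(1, 472)) = Rational(473, 472) ≈ 1.0021)
Add(Add(Function('g')(-63, -17), U), Mul(-1, Function('N')(96))) = Add(Add(38, Rational(473, 472)), Mul(-1, Mul(72, Pow(96, -1)))) = Add(Rational(18409, 472), Mul(-1, Mul(72, Rational(1, 96)))) = Add(Rational(18409, 472), Mul(-1, Rational(3, 4))) = Add(Rational(18409, 472), Rational(-3, 4)) = Rational(18055, 472)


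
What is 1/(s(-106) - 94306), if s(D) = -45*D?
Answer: -1/89536 ≈ -1.1169e-5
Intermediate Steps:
1/(s(-106) - 94306) = 1/(-45*(-106) - 94306) = 1/(4770 - 94306) = 1/(-89536) = -1/89536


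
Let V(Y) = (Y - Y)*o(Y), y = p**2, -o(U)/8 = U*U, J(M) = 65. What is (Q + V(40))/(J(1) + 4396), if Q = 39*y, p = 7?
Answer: 637/1487 ≈ 0.42838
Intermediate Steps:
o(U) = -8*U**2 (o(U) = -8*U*U = -8*U**2)
y = 49 (y = 7**2 = 49)
V(Y) = 0 (V(Y) = (Y - Y)*(-8*Y**2) = 0*(-8*Y**2) = 0)
Q = 1911 (Q = 39*49 = 1911)
(Q + V(40))/(J(1) + 4396) = (1911 + 0)/(65 + 4396) = 1911/4461 = 1911*(1/4461) = 637/1487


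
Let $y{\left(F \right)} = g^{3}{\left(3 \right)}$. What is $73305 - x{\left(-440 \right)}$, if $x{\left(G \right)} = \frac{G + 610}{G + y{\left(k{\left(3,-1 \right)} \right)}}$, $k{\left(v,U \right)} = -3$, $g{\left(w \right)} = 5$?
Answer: $\frac{4618249}{63} \approx 73306.0$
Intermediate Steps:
$y{\left(F \right)} = 125$ ($y{\left(F \right)} = 5^{3} = 125$)
$x{\left(G \right)} = \frac{610 + G}{125 + G}$ ($x{\left(G \right)} = \frac{G + 610}{G + 125} = \frac{610 + G}{125 + G}$)
$73305 - x{\left(-440 \right)} = 73305 - \frac{610 - 440}{125 - 440} = 73305 - \frac{1}{-315} \cdot 170 = 73305 - \left(- \frac{1}{315}\right) 170 = 73305 - - \frac{34}{63} = 73305 + \frac{34}{63} = \frac{4618249}{63}$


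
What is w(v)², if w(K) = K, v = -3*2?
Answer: 36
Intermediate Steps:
v = -6
w(v)² = (-6)² = 36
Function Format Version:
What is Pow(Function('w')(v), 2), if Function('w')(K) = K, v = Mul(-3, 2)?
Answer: 36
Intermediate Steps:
v = -6
Pow(Function('w')(v), 2) = Pow(-6, 2) = 36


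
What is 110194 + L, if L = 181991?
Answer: 292185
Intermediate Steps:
110194 + L = 110194 + 181991 = 292185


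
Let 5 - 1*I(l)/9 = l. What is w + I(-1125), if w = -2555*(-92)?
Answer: 245230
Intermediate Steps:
I(l) = 45 - 9*l
w = 235060
w + I(-1125) = 235060 + (45 - 9*(-1125)) = 235060 + (45 + 10125) = 235060 + 10170 = 245230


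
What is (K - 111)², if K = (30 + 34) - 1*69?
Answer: 13456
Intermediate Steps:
K = -5 (K = 64 - 69 = -5)
(K - 111)² = (-5 - 111)² = (-116)² = 13456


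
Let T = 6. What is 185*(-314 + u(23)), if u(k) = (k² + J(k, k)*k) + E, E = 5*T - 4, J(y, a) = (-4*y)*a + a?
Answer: -8861130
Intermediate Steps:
J(y, a) = a - 4*a*y (J(y, a) = -4*a*y + a = a - 4*a*y)
E = 26 (E = 5*6 - 4 = 30 - 4 = 26)
u(k) = 26 + k² + k²*(1 - 4*k) (u(k) = (k² + (k*(1 - 4*k))*k) + 26 = (k² + k²*(1 - 4*k)) + 26 = 26 + k² + k²*(1 - 4*k))
185*(-314 + u(23)) = 185*(-314 + (26 - 4*23³ + 2*23²)) = 185*(-314 + (26 - 4*12167 + 2*529)) = 185*(-314 + (26 - 48668 + 1058)) = 185*(-314 - 47584) = 185*(-47898) = -8861130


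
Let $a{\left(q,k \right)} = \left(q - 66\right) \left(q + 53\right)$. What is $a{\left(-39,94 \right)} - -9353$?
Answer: $7883$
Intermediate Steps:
$a{\left(q,k \right)} = \left(-66 + q\right) \left(53 + q\right)$
$a{\left(-39,94 \right)} - -9353 = \left(-3498 + \left(-39\right)^{2} - -507\right) - -9353 = \left(-3498 + 1521 + 507\right) + 9353 = -1470 + 9353 = 7883$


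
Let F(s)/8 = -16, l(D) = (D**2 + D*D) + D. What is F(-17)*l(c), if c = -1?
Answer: -128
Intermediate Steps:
l(D) = D + 2*D**2 (l(D) = (D**2 + D**2) + D = 2*D**2 + D = D + 2*D**2)
F(s) = -128 (F(s) = 8*(-16) = -128)
F(-17)*l(c) = -(-128)*(1 + 2*(-1)) = -(-128)*(1 - 2) = -(-128)*(-1) = -128*1 = -128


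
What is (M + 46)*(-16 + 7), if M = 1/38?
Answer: -15741/38 ≈ -414.24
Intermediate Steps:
M = 1/38 ≈ 0.026316
(M + 46)*(-16 + 7) = (1/38 + 46)*(-16 + 7) = (1749/38)*(-9) = -15741/38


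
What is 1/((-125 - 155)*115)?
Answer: -1/32200 ≈ -3.1056e-5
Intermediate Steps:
1/((-125 - 155)*115) = 1/(-280*115) = 1/(-32200) = -1/32200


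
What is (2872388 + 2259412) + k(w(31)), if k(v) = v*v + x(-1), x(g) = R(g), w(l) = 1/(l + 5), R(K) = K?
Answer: 6650811505/1296 ≈ 5.1318e+6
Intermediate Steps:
w(l) = 1/(5 + l)
x(g) = g
k(v) = -1 + v² (k(v) = v*v - 1 = v² - 1 = -1 + v²)
(2872388 + 2259412) + k(w(31)) = (2872388 + 2259412) + (-1 + (1/(5 + 31))²) = 5131800 + (-1 + (1/36)²) = 5131800 + (-1 + 1/1296) = 5131800 - 1295/1296 = 6650811505/1296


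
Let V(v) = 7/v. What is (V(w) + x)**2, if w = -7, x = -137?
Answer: 19044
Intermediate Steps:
(V(w) + x)**2 = (7/(-7) - 137)**2 = (7*(-1/7) - 137)**2 = (-1 - 137)**2 = (-138)**2 = 19044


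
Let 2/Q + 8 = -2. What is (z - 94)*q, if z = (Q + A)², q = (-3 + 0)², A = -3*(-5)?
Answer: 28134/25 ≈ 1125.4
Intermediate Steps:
A = 15
q = 9 (q = (-3)² = 9)
Q = -⅕ (Q = 2/(-8 - 2) = 2/(-10) = 2*(-⅒) = -⅕ ≈ -0.20000)
z = 5476/25 (z = (-⅕ + 15)² = (74/5)² = 5476/25 ≈ 219.04)
(z - 94)*q = (5476/25 - 94)*9 = (3126/25)*9 = 28134/25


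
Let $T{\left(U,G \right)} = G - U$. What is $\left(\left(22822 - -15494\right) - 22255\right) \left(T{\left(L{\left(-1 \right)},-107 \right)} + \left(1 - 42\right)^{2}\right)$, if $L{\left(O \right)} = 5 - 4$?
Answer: $25263953$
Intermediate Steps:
$L{\left(O \right)} = 1$ ($L{\left(O \right)} = 5 - 4 = 1$)
$\left(\left(22822 - -15494\right) - 22255\right) \left(T{\left(L{\left(-1 \right)},-107 \right)} + \left(1 - 42\right)^{2}\right) = \left(\left(22822 - -15494\right) - 22255\right) \left(\left(-107 - 1\right) + \left(1 - 42\right)^{2}\right) = \left(\left(22822 + 15494\right) - 22255\right) \left(\left(-107 - 1\right) + \left(-41\right)^{2}\right) = \left(38316 - 22255\right) \left(-108 + 1681\right) = 16061 \cdot 1573 = 25263953$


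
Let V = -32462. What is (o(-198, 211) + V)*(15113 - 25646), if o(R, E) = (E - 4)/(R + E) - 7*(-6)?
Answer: 4437057849/13 ≈ 3.4131e+8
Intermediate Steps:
o(R, E) = 42 + (-4 + E)/(E + R) (o(R, E) = (-4 + E)/(E + R) + 42 = 42 + (-4 + E)/(E + R))
(o(-198, 211) + V)*(15113 - 25646) = ((-4 + 42*(-198) + 43*211)/(211 - 198) - 32462)*(15113 - 25646) = ((-4 - 8316 + 9073)/13 - 32462)*(-10533) = ((1/13)*753 - 32462)*(-10533) = (753/13 - 32462)*(-10533) = -421253/13*(-10533) = 4437057849/13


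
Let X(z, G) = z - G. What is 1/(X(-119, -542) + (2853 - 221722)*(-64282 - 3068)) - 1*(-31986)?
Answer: 471500110749979/14740827573 ≈ 31986.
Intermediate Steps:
1/(X(-119, -542) + (2853 - 221722)*(-64282 - 3068)) - 1*(-31986) = 1/((-119 - 1*(-542)) + (2853 - 221722)*(-64282 - 3068)) - 1*(-31986) = 1/((-119 + 542) - 218869*(-67350)) + 31986 = 1/(423 + 14740827150) + 31986 = 1/14740827573 + 31986 = 471500110749979/14740827573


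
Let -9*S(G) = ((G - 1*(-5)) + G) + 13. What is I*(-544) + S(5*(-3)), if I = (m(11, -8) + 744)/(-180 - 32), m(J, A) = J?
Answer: 308252/159 ≈ 1938.7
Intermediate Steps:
S(G) = -2 - 2*G/9 (S(G) = -(((G - 1*(-5)) + G) + 13)/9 = -(((G + 5) + G) + 13)/9 = -(((5 + G) + G) + 13)/9 = -((5 + 2*G) + 13)/9 = -(18 + 2*G)/9 = -2 - 2*G/9)
I = -755/212 (I = (11 + 744)/(-180 - 32) = 755/(-212) = 755*(-1/212) = -755/212 ≈ -3.5613)
I*(-544) + S(5*(-3)) = -755/212*(-544) + (-2 - 10*(-3)/9) = 102680/53 + (-2 - 2/9*(-15)) = 102680/53 + (-2 + 10/3) = 102680/53 + 4/3 = 308252/159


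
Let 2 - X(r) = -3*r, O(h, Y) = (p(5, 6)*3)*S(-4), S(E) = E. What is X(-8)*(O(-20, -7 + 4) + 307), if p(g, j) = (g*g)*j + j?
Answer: 34430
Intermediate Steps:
p(g, j) = j + j*g² (p(g, j) = g²*j + j = j*g² + j = j + j*g²)
O(h, Y) = -1872 (O(h, Y) = ((6*(1 + 5²))*3)*(-4) = ((6*(1 + 25))*3)*(-4) = ((6*26)*3)*(-4) = (156*3)*(-4) = 468*(-4) = -1872)
X(r) = 2 + 3*r (X(r) = 2 - (-3)*r = 2 + 3*r)
X(-8)*(O(-20, -7 + 4) + 307) = (2 + 3*(-8))*(-1872 + 307) = (2 - 24)*(-1565) = -22*(-1565) = 34430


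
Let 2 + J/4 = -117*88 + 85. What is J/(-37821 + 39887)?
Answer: -20426/1033 ≈ -19.773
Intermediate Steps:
J = -40852 (J = -8 + 4*(-117*88 + 85) = -8 + 4*(-10296 + 85) = -8 + 4*(-10211) = -8 - 40844 = -40852)
J/(-37821 + 39887) = -40852/(-37821 + 39887) = -40852/2066 = -40852*1/2066 = -20426/1033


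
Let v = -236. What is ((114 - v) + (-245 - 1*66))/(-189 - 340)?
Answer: -39/529 ≈ -0.073724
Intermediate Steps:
((114 - v) + (-245 - 1*66))/(-189 - 340) = ((114 - 1*(-236)) + (-245 - 1*66))/(-189 - 340) = ((114 + 236) + (-245 - 66))/(-529) = (350 - 311)*(-1/529) = 39*(-1/529) = -39/529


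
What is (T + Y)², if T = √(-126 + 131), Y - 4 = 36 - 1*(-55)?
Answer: (95 + √5)² ≈ 9454.9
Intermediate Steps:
Y = 95 (Y = 4 + (36 - 1*(-55)) = 4 + (36 + 55) = 4 + 91 = 95)
T = √5 ≈ 2.2361
(T + Y)² = (√5 + 95)² = (95 + √5)²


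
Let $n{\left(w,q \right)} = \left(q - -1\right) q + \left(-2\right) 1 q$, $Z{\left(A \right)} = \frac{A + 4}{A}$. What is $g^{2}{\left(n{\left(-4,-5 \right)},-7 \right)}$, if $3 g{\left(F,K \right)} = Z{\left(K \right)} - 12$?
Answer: $\frac{729}{49} \approx 14.878$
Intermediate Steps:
$Z{\left(A \right)} = \frac{4 + A}{A}$
$n{\left(w,q \right)} = - 2 q + q \left(1 + q\right)$ ($n{\left(w,q \right)} = \left(q + 1\right) q - 2 q = \left(1 + q\right) q - 2 q = q \left(1 + q\right) - 2 q = - 2 q + q \left(1 + q\right)$)
$g{\left(F,K \right)} = -4 + \frac{4 + K}{3 K}$ ($g{\left(F,K \right)} = \frac{\frac{4 + K}{K} - 12}{3} = \frac{-12 + \frac{4 + K}{K}}{3} = -4 + \frac{4 + K}{3 K}$)
$g^{2}{\left(n{\left(-4,-5 \right)},-7 \right)} = \left(\frac{4 - -77}{3 \left(-7\right)}\right)^{2} = \left(\frac{1}{3} \left(- \frac{1}{7}\right) \left(4 + 77\right)\right)^{2} = \left(\frac{1}{3} \left(- \frac{1}{7}\right) 81\right)^{2} = \left(- \frac{27}{7}\right)^{2} = \frac{729}{49}$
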